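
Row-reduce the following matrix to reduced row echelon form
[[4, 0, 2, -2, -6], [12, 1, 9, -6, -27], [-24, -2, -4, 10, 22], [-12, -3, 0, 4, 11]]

[[1, 0, 0, 0, 1/2], [0, 1, 0, 0, -3], [0, 0, 1, 0, -2], [0, 0, 0, 1, 2]]

R1 -> 1/4·R1
  [   1   0  1/2  -1/2  -3/2 ]
  [  12   1    9    -6   -27 ]
  [ -24  -2   -4    10    22 ]
  [ -12  -3    0     4    11 ]
R2 -> R2 − 12·R1
  [   1   0  1/2  -1/2  -3/2 ]
  [   0   1    3     0    -9 ]
  [ -24  -2   -4    10    22 ]
  [ -12  -3    0     4    11 ]
R3 -> R3 + 24·R1
  [   1   0  1/2  -1/2  -3/2 ]
  [   0   1    3     0    -9 ]
  [   0  -2    8    -2   -14 ]
  [ -12  -3    0     4    11 ]
R4 -> R4 + 12·R1
  [ 1   0  1/2  -1/2  -3/2 ]
  [ 0   1    3     0    -9 ]
  [ 0  -2    8    -2   -14 ]
  [ 0  -3    6    -2    -7 ]
R3 -> R3 + 2·R2
  [ 1   0  1/2  -1/2  -3/2 ]
  [ 0   1    3     0    -9 ]
  [ 0   0   14    -2   -32 ]
  [ 0  -3    6    -2    -7 ]
R4 -> R4 + 3·R2
  [ 1  0  1/2  -1/2  -3/2 ]
  [ 0  1    3     0    -9 ]
  [ 0  0   14    -2   -32 ]
  [ 0  0   15    -2   -34 ]
R3 -> 1/14·R3
  [ 1  0  1/2  -1/2   -3/2 ]
  [ 0  1    3     0     -9 ]
  [ 0  0    1  -1/7  -16/7 ]
  [ 0  0   15    -2    -34 ]
R4 -> R4 − 15·R3
  [ 1  0  1/2  -1/2   -3/2 ]
  [ 0  1    3     0     -9 ]
  [ 0  0    1  -1/7  -16/7 ]
  [ 0  0    0   1/7    2/7 ]
R4 -> 7·R4
  [ 1  0  1/2  -1/2   -3/2 ]
  [ 0  1    3     0     -9 ]
  [ 0  0    1  -1/7  -16/7 ]
  [ 0  0    0     1      2 ]
R3 -> R3 + 1/7·R4
  [ 1  0  1/2  -1/2  -3/2 ]
  [ 0  1    3     0    -9 ]
  [ 0  0    1     0    -2 ]
  [ 0  0    0     1     2 ]
R1 -> R1 + 1/2·R4
  [ 1  0  1/2  0  -1/2 ]
  [ 0  1    3  0    -9 ]
  [ 0  0    1  0    -2 ]
  [ 0  0    0  1     2 ]
R2 -> R2 − 3·R3
  [ 1  0  1/2  0  -1/2 ]
  [ 0  1    0  0    -3 ]
  [ 0  0    1  0    -2 ]
  [ 0  0    0  1     2 ]
R1 -> R1 − 1/2·R3
  [ 1  0  0  0  1/2 ]
  [ 0  1  0  0   -3 ]
  [ 0  0  1  0   -2 ]
  [ 0  0  0  1    2 ]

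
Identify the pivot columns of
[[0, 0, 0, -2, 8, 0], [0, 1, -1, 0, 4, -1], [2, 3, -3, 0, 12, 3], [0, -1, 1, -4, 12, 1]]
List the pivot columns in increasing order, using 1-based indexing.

R1 <-> R3
R1 -> 1/2·R1
R4 -> R4 + R2
R3 -> -1/2·R3
R4 -> R4 + 4·R3
R1 -> R1 − 3/2·R2
Pivot columns are the columns containing a leading 1.

1, 2, 4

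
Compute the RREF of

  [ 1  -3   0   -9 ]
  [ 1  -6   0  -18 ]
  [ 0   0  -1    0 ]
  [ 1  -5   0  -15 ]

[[1, 0, 0, 0], [0, 1, 0, 3], [0, 0, 1, 0], [0, 0, 0, 0]]

R2 -> R2 − R1
R4 -> R4 − R1
R2 -> -1/3·R2
R4 -> R4 + 2·R2
R3 -> -1·R3
R1 -> R1 + 3·R2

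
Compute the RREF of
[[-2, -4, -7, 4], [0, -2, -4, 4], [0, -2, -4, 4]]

[[1, 0, -1/2, 2], [0, 1, 2, -2], [0, 0, 0, 0]]

R1 -> -1/2·R1
  [ 1   2  7/2  -2 ]
  [ 0  -2   -4   4 ]
  [ 0  -2   -4   4 ]
R2 -> -1/2·R2
  [ 1   2  7/2  -2 ]
  [ 0   1    2  -2 ]
  [ 0  -2   -4   4 ]
R3 -> R3 + 2·R2
  [ 1  2  7/2  -2 ]
  [ 0  1    2  -2 ]
  [ 0  0    0   0 ]
R1 -> R1 − 2·R2
  [ 1  0  -1/2   2 ]
  [ 0  1     2  -2 ]
  [ 0  0     0   0 ]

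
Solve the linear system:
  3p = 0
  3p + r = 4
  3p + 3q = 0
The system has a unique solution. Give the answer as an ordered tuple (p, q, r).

(0, 0, 4)

Form the augmented matrix and row-reduce:
  [ 3  0  0  |  0 ]
  [ 3  0  1  |  4 ]
  [ 3  3  0  |  0 ]
R1 -> 1/3·R1
  [ 1  0  0  |  0 ]
  [ 3  0  1  |  4 ]
  [ 3  3  0  |  0 ]
R2 -> R2 − 3·R1
  [ 1  0  0  |  0 ]
  [ 0  0  1  |  4 ]
  [ 3  3  0  |  0 ]
R3 -> R3 − 3·R1
  [ 1  0  0  |  0 ]
  [ 0  0  1  |  4 ]
  [ 0  3  0  |  0 ]
R2 <=> R3
  [ 1  0  0  |  0 ]
  [ 0  3  0  |  0 ]
  [ 0  0  1  |  4 ]
R2 -> 1/3·R2
  [ 1  0  0  |  0 ]
  [ 0  1  0  |  0 ]
  [ 0  0  1  |  4 ]
Reading off the last column: p = 0, q = 0, r = 4.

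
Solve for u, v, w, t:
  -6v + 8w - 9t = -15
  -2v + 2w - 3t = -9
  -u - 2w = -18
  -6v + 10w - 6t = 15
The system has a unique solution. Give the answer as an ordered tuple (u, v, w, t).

Form the augmented matrix and row-reduce:
  [  0  -6   8  -9  |  -15 ]
  [  0  -2   2  -3  |   -9 ]
  [ -1   0  -2   0  |  -18 ]
  [  0  -6  10  -6  |   15 ]
R1 <=> R3
  [ -1   0  -2   0  |  -18 ]
  [  0  -2   2  -3  |   -9 ]
  [  0  -6   8  -9  |  -15 ]
  [  0  -6  10  -6  |   15 ]
R1 → -1·R1
  [ 1   0   2   0  |   18 ]
  [ 0  -2   2  -3  |   -9 ]
  [ 0  -6   8  -9  |  -15 ]
  [ 0  -6  10  -6  |   15 ]
R2 → -1/2·R2
  [ 1   0   2    0  |   18 ]
  [ 0   1  -1  3/2  |  9/2 ]
  [ 0  -6   8   -9  |  -15 ]
  [ 0  -6  10   -6  |   15 ]
R3 → R3 + 6·R2
  [ 1   0   2    0  |   18 ]
  [ 0   1  -1  3/2  |  9/2 ]
  [ 0   0   2    0  |   12 ]
  [ 0  -6  10   -6  |   15 ]
R4 → R4 + 6·R2
  [ 1  0   2    0  |   18 ]
  [ 0  1  -1  3/2  |  9/2 ]
  [ 0  0   2    0  |   12 ]
  [ 0  0   4    3  |   42 ]
R3 → 1/2·R3
  [ 1  0   2    0  |   18 ]
  [ 0  1  -1  3/2  |  9/2 ]
  [ 0  0   1    0  |    6 ]
  [ 0  0   4    3  |   42 ]
R4 → R4 − 4·R3
  [ 1  0   2    0  |   18 ]
  [ 0  1  -1  3/2  |  9/2 ]
  [ 0  0   1    0  |    6 ]
  [ 0  0   0    3  |   18 ]
R4 → 1/3·R4
  [ 1  0   2    0  |   18 ]
  [ 0  1  -1  3/2  |  9/2 ]
  [ 0  0   1    0  |    6 ]
  [ 0  0   0    1  |    6 ]
R2 → R2 − 3/2·R4
  [ 1  0   2  0  |    18 ]
  [ 0  1  -1  0  |  -9/2 ]
  [ 0  0   1  0  |     6 ]
  [ 0  0   0  1  |     6 ]
R2 → R2 + R3
  [ 1  0  2  0  |   18 ]
  [ 0  1  0  0  |  3/2 ]
  [ 0  0  1  0  |    6 ]
  [ 0  0  0  1  |    6 ]
R1 → R1 − 2·R3
  [ 1  0  0  0  |    6 ]
  [ 0  1  0  0  |  3/2 ]
  [ 0  0  1  0  |    6 ]
  [ 0  0  0  1  |    6 ]
Reading off the last column: u = 6, v = 3/2, w = 6, t = 6.

(6, 3/2, 6, 6)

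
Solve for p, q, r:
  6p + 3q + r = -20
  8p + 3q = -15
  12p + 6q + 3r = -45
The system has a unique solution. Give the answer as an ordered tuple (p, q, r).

(0, -5, -5)

Form the augmented matrix and row-reduce:
  [  6  3  1  |  -20 ]
  [  8  3  0  |  -15 ]
  [ 12  6  3  |  -45 ]
Multiply R1 by 1/6.
  [  1  1/2  1/6  |  -10/3 ]
  [  8    3    0  |    -15 ]
  [ 12    6    3  |    -45 ]
Subtract 8 times R1 from R2.
  [  1  1/2   1/6  |  -10/3 ]
  [  0   -1  -4/3  |   35/3 ]
  [ 12    6     3  |    -45 ]
Subtract 12 times R1 from R3.
  [ 1  1/2   1/6  |  -10/3 ]
  [ 0   -1  -4/3  |   35/3 ]
  [ 0    0     1  |     -5 ]
Multiply R2 by -1.
  [ 1  1/2  1/6  |  -10/3 ]
  [ 0    1  4/3  |  -35/3 ]
  [ 0    0    1  |     -5 ]
Subtract 4/3 times R3 from R2.
  [ 1  1/2  1/6  |  -10/3 ]
  [ 0    1    0  |     -5 ]
  [ 0    0    1  |     -5 ]
Subtract 1/6 times R3 from R1.
  [ 1  1/2  0  |  -5/2 ]
  [ 0    1  0  |    -5 ]
  [ 0    0  1  |    -5 ]
Subtract 1/2 times R2 from R1.
  [ 1  0  0  |   0 ]
  [ 0  1  0  |  -5 ]
  [ 0  0  1  |  -5 ]
Reading off the last column: p = 0, q = -5, r = -5.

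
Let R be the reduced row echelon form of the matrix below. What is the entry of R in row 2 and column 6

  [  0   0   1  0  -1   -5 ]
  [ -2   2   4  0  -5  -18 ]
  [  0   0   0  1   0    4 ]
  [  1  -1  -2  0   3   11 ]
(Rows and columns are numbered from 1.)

-1

r1 ↔ r2
  [ -2   2   4  0  -5  -18 ]
  [  0   0   1  0  -1   -5 ]
  [  0   0   0  1   0    4 ]
  [  1  -1  -2  0   3   11 ]
r1 := -1/2·r1
  [ 1  -1  -2  0  5/2   9 ]
  [ 0   0   1  0   -1  -5 ]
  [ 0   0   0  1    0   4 ]
  [ 1  -1  -2  0    3  11 ]
r4 := r4 − r1
  [ 1  -1  -2  0  5/2   9 ]
  [ 0   0   1  0   -1  -5 ]
  [ 0   0   0  1    0   4 ]
  [ 0   0   0  0  1/2   2 ]
r4 := 2·r4
  [ 1  -1  -2  0  5/2   9 ]
  [ 0   0   1  0   -1  -5 ]
  [ 0   0   0  1    0   4 ]
  [ 0   0   0  0    1   4 ]
r2 := r2 + r4
  [ 1  -1  -2  0  5/2   9 ]
  [ 0   0   1  0    0  -1 ]
  [ 0   0   0  1    0   4 ]
  [ 0   0   0  0    1   4 ]
r1 := r1 − 5/2·r4
  [ 1  -1  -2  0  0  -1 ]
  [ 0   0   1  0  0  -1 ]
  [ 0   0   0  1  0   4 ]
  [ 0   0   0  0  1   4 ]
r1 := r1 + 2·r2
  [ 1  -1  0  0  0  -3 ]
  [ 0   0  1  0  0  -1 ]
  [ 0   0  0  1  0   4 ]
  [ 0   0  0  0  1   4 ]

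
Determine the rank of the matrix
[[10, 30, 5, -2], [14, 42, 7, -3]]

rank = 2

r1 ← 1/10·r1
  [  1   3  1/2  -1/5 ]
  [ 14  42    7    -3 ]
r2 ← r2 − 14·r1
  [ 1  3  1/2  -1/5 ]
  [ 0  0    0  -1/5 ]
r2 ← -5·r2
  [ 1  3  1/2  -1/5 ]
  [ 0  0    0     1 ]
r1 ← r1 + 1/5·r2
  [ 1  3  1/2  0 ]
  [ 0  0    0  1 ]
The reduced form has 2 nonzero rows.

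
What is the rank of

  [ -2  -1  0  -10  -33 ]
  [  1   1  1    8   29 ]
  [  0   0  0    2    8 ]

rank = 3

R1 -> -1/2·R1
  [ 1  1/2  0  5  33/2 ]
  [ 1    1  1  8    29 ]
  [ 0    0  0  2     8 ]
R2 -> R2 − R1
  [ 1  1/2  0  5  33/2 ]
  [ 0  1/2  1  3  25/2 ]
  [ 0    0  0  2     8 ]
R2 -> 2·R2
  [ 1  1/2  0  5  33/2 ]
  [ 0    1  2  6    25 ]
  [ 0    0  0  2     8 ]
R3 -> 1/2·R3
  [ 1  1/2  0  5  33/2 ]
  [ 0    1  2  6    25 ]
  [ 0    0  0  1     4 ]
R2 -> R2 − 6·R3
  [ 1  1/2  0  5  33/2 ]
  [ 0    1  2  0     1 ]
  [ 0    0  0  1     4 ]
R1 -> R1 − 5·R3
  [ 1  1/2  0  0  -7/2 ]
  [ 0    1  2  0     1 ]
  [ 0    0  0  1     4 ]
R1 -> R1 − 1/2·R2
  [ 1  0  -1  0  -4 ]
  [ 0  1   2  0   1 ]
  [ 0  0   0  1   4 ]
The reduced form has 3 nonzero rows.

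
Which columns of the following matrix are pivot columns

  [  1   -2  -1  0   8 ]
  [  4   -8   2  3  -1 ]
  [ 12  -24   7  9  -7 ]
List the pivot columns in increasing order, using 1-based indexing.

1, 3, 4

Subtract 4 times r1 from r2.
  [  1   -2  -1  0    8 ]
  [  0    0   6  3  -33 ]
  [ 12  -24   7  9   -7 ]
Subtract 12 times r1 from r3.
  [ 1  -2  -1  0     8 ]
  [ 0   0   6  3   -33 ]
  [ 0   0  19  9  -103 ]
Multiply r2 by 1/6.
  [ 1  -2  -1    0      8 ]
  [ 0   0   1  1/2  -11/2 ]
  [ 0   0  19    9   -103 ]
Subtract 19 times r2 from r3.
  [ 1  -2  -1     0      8 ]
  [ 0   0   1   1/2  -11/2 ]
  [ 0   0   0  -1/2    3/2 ]
Multiply r3 by -2.
  [ 1  -2  -1    0      8 ]
  [ 0   0   1  1/2  -11/2 ]
  [ 0   0   0    1     -3 ]
Subtract 1/2 times r3 from r2.
  [ 1  -2  -1  0   8 ]
  [ 0   0   1  0  -4 ]
  [ 0   0   0  1  -3 ]
Add r2 to r1.
  [ 1  -2  0  0   4 ]
  [ 0   0  1  0  -4 ]
  [ 0   0  0  1  -3 ]
Pivot columns are the columns containing a leading 1.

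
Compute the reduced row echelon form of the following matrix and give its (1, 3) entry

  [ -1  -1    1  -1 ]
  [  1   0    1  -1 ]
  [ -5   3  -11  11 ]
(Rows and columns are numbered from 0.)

2

R1 → -1·R1
  [  1  1   -1   1 ]
  [  1  0    1  -1 ]
  [ -5  3  -11  11 ]
R2 → R2 − R1
  [  1   1   -1   1 ]
  [  0  -1    2  -2 ]
  [ -5   3  -11  11 ]
R3 → R3 + 5·R1
  [ 1   1   -1   1 ]
  [ 0  -1    2  -2 ]
  [ 0   8  -16  16 ]
R2 → -1·R2
  [ 1  1   -1   1 ]
  [ 0  1   -2   2 ]
  [ 0  8  -16  16 ]
R3 → R3 − 8·R2
  [ 1  1  -1  1 ]
  [ 0  1  -2  2 ]
  [ 0  0   0  0 ]
R1 → R1 − R2
  [ 1  0   1  -1 ]
  [ 0  1  -2   2 ]
  [ 0  0   0   0 ]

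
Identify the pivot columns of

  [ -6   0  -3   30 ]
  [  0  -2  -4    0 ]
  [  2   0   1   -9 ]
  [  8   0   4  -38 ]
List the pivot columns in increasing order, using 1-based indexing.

1, 2, 4

R1 → -1/6·R1
  [ 1   0  1/2   -5 ]
  [ 0  -2   -4    0 ]
  [ 2   0    1   -9 ]
  [ 8   0    4  -38 ]
R3 → R3 − 2·R1
  [ 1   0  1/2   -5 ]
  [ 0  -2   -4    0 ]
  [ 0   0    0    1 ]
  [ 8   0    4  -38 ]
R4 → R4 − 8·R1
  [ 1   0  1/2  -5 ]
  [ 0  -2   -4   0 ]
  [ 0   0    0   1 ]
  [ 0   0    0   2 ]
R2 → -1/2·R2
  [ 1  0  1/2  -5 ]
  [ 0  1    2   0 ]
  [ 0  0    0   1 ]
  [ 0  0    0   2 ]
R4 → R4 − 2·R3
  [ 1  0  1/2  -5 ]
  [ 0  1    2   0 ]
  [ 0  0    0   1 ]
  [ 0  0    0   0 ]
R1 → R1 + 5·R3
  [ 1  0  1/2  0 ]
  [ 0  1    2  0 ]
  [ 0  0    0  1 ]
  [ 0  0    0  0 ]
Pivot columns are the columns containing a leading 1.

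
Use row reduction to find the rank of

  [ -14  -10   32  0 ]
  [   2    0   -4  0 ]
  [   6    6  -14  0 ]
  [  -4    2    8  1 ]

rank = 4

R1 := -1/14·R1
  [  1  5/7  -16/7  0 ]
  [  2    0     -4  0 ]
  [  6    6    -14  0 ]
  [ -4    2      8  1 ]
R2 := R2 − 2·R1
  [  1    5/7  -16/7  0 ]
  [  0  -10/7    4/7  0 ]
  [  6      6    -14  0 ]
  [ -4      2      8  1 ]
R3 := R3 − 6·R1
  [  1    5/7  -16/7  0 ]
  [  0  -10/7    4/7  0 ]
  [  0   12/7   -2/7  0 ]
  [ -4      2      8  1 ]
R4 := R4 + 4·R1
  [ 1    5/7  -16/7  0 ]
  [ 0  -10/7    4/7  0 ]
  [ 0   12/7   -2/7  0 ]
  [ 0   34/7   -8/7  1 ]
R2 := -7/10·R2
  [ 1   5/7  -16/7  0 ]
  [ 0     1   -2/5  0 ]
  [ 0  12/7   -2/7  0 ]
  [ 0  34/7   -8/7  1 ]
R3 := R3 − 12/7·R2
  [ 1   5/7  -16/7  0 ]
  [ 0     1   -2/5  0 ]
  [ 0     0    2/5  0 ]
  [ 0  34/7   -8/7  1 ]
R4 := R4 − 34/7·R2
  [ 1  5/7  -16/7  0 ]
  [ 0    1   -2/5  0 ]
  [ 0    0    2/5  0 ]
  [ 0    0    4/5  1 ]
R3 := 5/2·R3
  [ 1  5/7  -16/7  0 ]
  [ 0    1   -2/5  0 ]
  [ 0    0      1  0 ]
  [ 0    0    4/5  1 ]
R4 := R4 − 4/5·R3
  [ 1  5/7  -16/7  0 ]
  [ 0    1   -2/5  0 ]
  [ 0    0      1  0 ]
  [ 0    0      0  1 ]
R2 := R2 + 2/5·R3
  [ 1  5/7  -16/7  0 ]
  [ 0    1      0  0 ]
  [ 0    0      1  0 ]
  [ 0    0      0  1 ]
R1 := R1 + 16/7·R3
  [ 1  5/7  0  0 ]
  [ 0    1  0  0 ]
  [ 0    0  1  0 ]
  [ 0    0  0  1 ]
R1 := R1 − 5/7·R2
  [ 1  0  0  0 ]
  [ 0  1  0  0 ]
  [ 0  0  1  0 ]
  [ 0  0  0  1 ]
The reduced form has 4 nonzero rows.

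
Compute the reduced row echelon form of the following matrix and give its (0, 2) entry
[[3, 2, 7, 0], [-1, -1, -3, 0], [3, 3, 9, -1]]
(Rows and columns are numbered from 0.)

Multiply ρ1 by 1/3.
  [  1  2/3  7/3   0 ]
  [ -1   -1   -3   0 ]
  [  3    3    9  -1 ]
Add ρ1 to ρ2.
  [ 1   2/3   7/3   0 ]
  [ 0  -1/3  -2/3   0 ]
  [ 3     3     9  -1 ]
Subtract 3 times ρ1 from ρ3.
  [ 1   2/3   7/3   0 ]
  [ 0  -1/3  -2/3   0 ]
  [ 0     1     2  -1 ]
Multiply ρ2 by -3.
  [ 1  2/3  7/3   0 ]
  [ 0    1    2   0 ]
  [ 0    1    2  -1 ]
Subtract ρ2 from ρ3.
  [ 1  2/3  7/3   0 ]
  [ 0    1    2   0 ]
  [ 0    0    0  -1 ]
Multiply ρ3 by -1.
  [ 1  2/3  7/3  0 ]
  [ 0    1    2  0 ]
  [ 0    0    0  1 ]
Subtract 2/3 times ρ2 from ρ1.
  [ 1  0  1  0 ]
  [ 0  1  2  0 ]
  [ 0  0  0  1 ]

1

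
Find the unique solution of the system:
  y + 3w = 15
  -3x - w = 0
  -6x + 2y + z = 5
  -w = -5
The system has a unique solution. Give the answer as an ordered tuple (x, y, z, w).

Form the augmented matrix and row-reduce:
  [  0  1  0   3  |  15 ]
  [ -3  0  0  -1  |   0 ]
  [ -6  2  1   0  |   5 ]
  [  0  0  0  -1  |  -5 ]
Swap r1 and r2.
  [ -3  0  0  -1  |   0 ]
  [  0  1  0   3  |  15 ]
  [ -6  2  1   0  |   5 ]
  [  0  0  0  -1  |  -5 ]
Multiply r1 by -1/3.
  [  1  0  0  1/3  |   0 ]
  [  0  1  0    3  |  15 ]
  [ -6  2  1    0  |   5 ]
  [  0  0  0   -1  |  -5 ]
Add 6 times r1 to r3.
  [ 1  0  0  1/3  |   0 ]
  [ 0  1  0    3  |  15 ]
  [ 0  2  1    2  |   5 ]
  [ 0  0  0   -1  |  -5 ]
Subtract 2 times r2 from r3.
  [ 1  0  0  1/3  |    0 ]
  [ 0  1  0    3  |   15 ]
  [ 0  0  1   -4  |  -25 ]
  [ 0  0  0   -1  |   -5 ]
Multiply r4 by -1.
  [ 1  0  0  1/3  |    0 ]
  [ 0  1  0    3  |   15 ]
  [ 0  0  1   -4  |  -25 ]
  [ 0  0  0    1  |    5 ]
Add 4 times r4 to r3.
  [ 1  0  0  1/3  |   0 ]
  [ 0  1  0    3  |  15 ]
  [ 0  0  1    0  |  -5 ]
  [ 0  0  0    1  |   5 ]
Subtract 3 times r4 from r2.
  [ 1  0  0  1/3  |   0 ]
  [ 0  1  0    0  |   0 ]
  [ 0  0  1    0  |  -5 ]
  [ 0  0  0    1  |   5 ]
Subtract 1/3 times r4 from r1.
  [ 1  0  0  0  |  -5/3 ]
  [ 0  1  0  0  |     0 ]
  [ 0  0  1  0  |    -5 ]
  [ 0  0  0  1  |     5 ]
Reading off the last column: x = -5/3, y = 0, z = -5, w = 5.

(-5/3, 0, -5, 5)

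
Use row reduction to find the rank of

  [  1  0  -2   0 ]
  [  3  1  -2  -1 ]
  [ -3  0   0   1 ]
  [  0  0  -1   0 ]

rank = 4

r2 ← r2 − 3·r1
  [  1  0  -2   0 ]
  [  0  1   4  -1 ]
  [ -3  0   0   1 ]
  [  0  0  -1   0 ]
r3 ← r3 + 3·r1
  [ 1  0  -2   0 ]
  [ 0  1   4  -1 ]
  [ 0  0  -6   1 ]
  [ 0  0  -1   0 ]
r3 ← -1/6·r3
  [ 1  0  -2     0 ]
  [ 0  1   4    -1 ]
  [ 0  0   1  -1/6 ]
  [ 0  0  -1     0 ]
r4 ← r4 + r3
  [ 1  0  -2     0 ]
  [ 0  1   4    -1 ]
  [ 0  0   1  -1/6 ]
  [ 0  0   0  -1/6 ]
r4 ← -6·r4
  [ 1  0  -2     0 ]
  [ 0  1   4    -1 ]
  [ 0  0   1  -1/6 ]
  [ 0  0   0     1 ]
r3 ← r3 + 1/6·r4
  [ 1  0  -2   0 ]
  [ 0  1   4  -1 ]
  [ 0  0   1   0 ]
  [ 0  0   0   1 ]
r2 ← r2 + r4
  [ 1  0  -2  0 ]
  [ 0  1   4  0 ]
  [ 0  0   1  0 ]
  [ 0  0   0  1 ]
r2 ← r2 − 4·r3
  [ 1  0  -2  0 ]
  [ 0  1   0  0 ]
  [ 0  0   1  0 ]
  [ 0  0   0  1 ]
r1 ← r1 + 2·r3
  [ 1  0  0  0 ]
  [ 0  1  0  0 ]
  [ 0  0  1  0 ]
  [ 0  0  0  1 ]
The reduced form has 4 nonzero rows.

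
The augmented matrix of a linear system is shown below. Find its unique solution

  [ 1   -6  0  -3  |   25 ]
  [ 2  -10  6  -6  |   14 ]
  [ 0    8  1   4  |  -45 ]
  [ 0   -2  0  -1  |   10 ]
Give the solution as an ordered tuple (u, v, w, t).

(-5, -3, -5, -4)

R2 -> R2 − 2·R1
  [ 1  -6  0  -3  |   25 ]
  [ 0   2  6   0  |  -36 ]
  [ 0   8  1   4  |  -45 ]
  [ 0  -2  0  -1  |   10 ]
R2 -> 1/2·R2
  [ 1  -6  0  -3  |   25 ]
  [ 0   1  3   0  |  -18 ]
  [ 0   8  1   4  |  -45 ]
  [ 0  -2  0  -1  |   10 ]
R3 -> R3 − 8·R2
  [ 1  -6    0  -3  |   25 ]
  [ 0   1    3   0  |  -18 ]
  [ 0   0  -23   4  |   99 ]
  [ 0  -2    0  -1  |   10 ]
R4 -> R4 + 2·R2
  [ 1  -6    0  -3  |   25 ]
  [ 0   1    3   0  |  -18 ]
  [ 0   0  -23   4  |   99 ]
  [ 0   0    6  -1  |  -26 ]
R3 -> -1/23·R3
  [ 1  -6  0     -3  |      25 ]
  [ 0   1  3      0  |     -18 ]
  [ 0   0  1  -4/23  |  -99/23 ]
  [ 0   0  6     -1  |     -26 ]
R4 -> R4 − 6·R3
  [ 1  -6  0     -3  |      25 ]
  [ 0   1  3      0  |     -18 ]
  [ 0   0  1  -4/23  |  -99/23 ]
  [ 0   0  0   1/23  |   -4/23 ]
R4 -> 23·R4
  [ 1  -6  0     -3  |      25 ]
  [ 0   1  3      0  |     -18 ]
  [ 0   0  1  -4/23  |  -99/23 ]
  [ 0   0  0      1  |      -4 ]
R3 -> R3 + 4/23·R4
  [ 1  -6  0  -3  |   25 ]
  [ 0   1  3   0  |  -18 ]
  [ 0   0  1   0  |   -5 ]
  [ 0   0  0   1  |   -4 ]
R1 -> R1 + 3·R4
  [ 1  -6  0  0  |   13 ]
  [ 0   1  3  0  |  -18 ]
  [ 0   0  1  0  |   -5 ]
  [ 0   0  0  1  |   -4 ]
R2 -> R2 − 3·R3
  [ 1  -6  0  0  |  13 ]
  [ 0   1  0  0  |  -3 ]
  [ 0   0  1  0  |  -5 ]
  [ 0   0  0  1  |  -4 ]
R1 -> R1 + 6·R2
  [ 1  0  0  0  |  -5 ]
  [ 0  1  0  0  |  -3 ]
  [ 0  0  1  0  |  -5 ]
  [ 0  0  0  1  |  -4 ]
Reading off the last column: u = -5, v = -3, w = -5, t = -4.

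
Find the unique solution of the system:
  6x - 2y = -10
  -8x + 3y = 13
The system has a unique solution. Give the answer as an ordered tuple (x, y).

Form the augmented matrix and row-reduce:
  [  6  -2  |  -10 ]
  [ -8   3  |   13 ]
r1 → 1/6·r1
  [  1  -1/3  |  -5/3 ]
  [ -8     3  |    13 ]
r2 → r2 + 8·r1
  [ 1  -1/3  |  -5/3 ]
  [ 0   1/3  |  -1/3 ]
r2 → 3·r2
  [ 1  -1/3  |  -5/3 ]
  [ 0     1  |    -1 ]
r1 → r1 + 1/3·r2
  [ 1  0  |  -2 ]
  [ 0  1  |  -1 ]
Reading off the last column: x = -2, y = -1.

(-2, -1)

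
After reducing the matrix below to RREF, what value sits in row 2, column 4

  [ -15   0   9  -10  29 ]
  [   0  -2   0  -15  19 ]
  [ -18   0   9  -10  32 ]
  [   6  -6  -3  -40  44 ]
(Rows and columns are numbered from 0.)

R1 ← -1/15·R1
  [   1   0  -3/5  2/3  -29/15 ]
  [   0  -2     0  -15      19 ]
  [ -18   0     9  -10      32 ]
  [   6  -6    -3  -40      44 ]
R3 ← R3 + 18·R1
  [ 1   0  -3/5  2/3  -29/15 ]
  [ 0  -2     0  -15      19 ]
  [ 0   0  -9/5    2   -14/5 ]
  [ 6  -6    -3  -40      44 ]
R4 ← R4 − 6·R1
  [ 1   0  -3/5  2/3  -29/15 ]
  [ 0  -2     0  -15      19 ]
  [ 0   0  -9/5    2   -14/5 ]
  [ 0  -6   3/5  -44   278/5 ]
R2 ← -1/2·R2
  [ 1   0  -3/5   2/3  -29/15 ]
  [ 0   1     0  15/2   -19/2 ]
  [ 0   0  -9/5     2   -14/5 ]
  [ 0  -6   3/5   -44   278/5 ]
R4 ← R4 + 6·R2
  [ 1  0  -3/5   2/3  -29/15 ]
  [ 0  1     0  15/2   -19/2 ]
  [ 0  0  -9/5     2   -14/5 ]
  [ 0  0   3/5     1    -7/5 ]
R3 ← -5/9·R3
  [ 1  0  -3/5    2/3  -29/15 ]
  [ 0  1     0   15/2   -19/2 ]
  [ 0  0     1  -10/9    14/9 ]
  [ 0  0   3/5      1    -7/5 ]
R4 ← R4 − 3/5·R3
  [ 1  0  -3/5    2/3  -29/15 ]
  [ 0  1     0   15/2   -19/2 ]
  [ 0  0     1  -10/9    14/9 ]
  [ 0  0     0    5/3    -7/3 ]
R4 ← 3/5·R4
  [ 1  0  -3/5    2/3  -29/15 ]
  [ 0  1     0   15/2   -19/2 ]
  [ 0  0     1  -10/9    14/9 ]
  [ 0  0     0      1    -7/5 ]
R3 ← R3 + 10/9·R4
  [ 1  0  -3/5   2/3  -29/15 ]
  [ 0  1     0  15/2   -19/2 ]
  [ 0  0     1     0       0 ]
  [ 0  0     0     1    -7/5 ]
R2 ← R2 − 15/2·R4
  [ 1  0  -3/5  2/3  -29/15 ]
  [ 0  1     0    0       1 ]
  [ 0  0     1    0       0 ]
  [ 0  0     0    1    -7/5 ]
R1 ← R1 − 2/3·R4
  [ 1  0  -3/5  0    -1 ]
  [ 0  1     0  0     1 ]
  [ 0  0     1  0     0 ]
  [ 0  0     0  1  -7/5 ]
R1 ← R1 + 3/5·R3
  [ 1  0  0  0    -1 ]
  [ 0  1  0  0     1 ]
  [ 0  0  1  0     0 ]
  [ 0  0  0  1  -7/5 ]

0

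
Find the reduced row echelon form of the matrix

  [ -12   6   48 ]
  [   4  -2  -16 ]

Multiply r1 by -1/12.
  [ 1  -1/2   -4 ]
  [ 4    -2  -16 ]
Subtract 4 times r1 from r2.
  [ 1  -1/2  -4 ]
  [ 0     0   0 ]

[[1, -1/2, -4], [0, 0, 0]]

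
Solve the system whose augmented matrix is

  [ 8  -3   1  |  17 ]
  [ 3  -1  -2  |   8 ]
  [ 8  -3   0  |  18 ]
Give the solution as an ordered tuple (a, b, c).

R1 := 1/8·R1
  [ 1  -3/8  1/8  |  17/8 ]
  [ 3    -1   -2  |     8 ]
  [ 8    -3    0  |    18 ]
R2 := R2 − 3·R1
  [ 1  -3/8    1/8  |  17/8 ]
  [ 0   1/8  -19/8  |  13/8 ]
  [ 8    -3      0  |    18 ]
R3 := R3 − 8·R1
  [ 1  -3/8    1/8  |  17/8 ]
  [ 0   1/8  -19/8  |  13/8 ]
  [ 0     0     -1  |     1 ]
R2 := 8·R2
  [ 1  -3/8  1/8  |  17/8 ]
  [ 0     1  -19  |    13 ]
  [ 0     0   -1  |     1 ]
R3 := -1·R3
  [ 1  -3/8  1/8  |  17/8 ]
  [ 0     1  -19  |    13 ]
  [ 0     0    1  |    -1 ]
R2 := R2 + 19·R3
  [ 1  -3/8  1/8  |  17/8 ]
  [ 0     1    0  |    -6 ]
  [ 0     0    1  |    -1 ]
R1 := R1 − 1/8·R3
  [ 1  -3/8  0  |  9/4 ]
  [ 0     1  0  |   -6 ]
  [ 0     0  1  |   -1 ]
R1 := R1 + 3/8·R2
  [ 1  0  0  |   0 ]
  [ 0  1  0  |  -6 ]
  [ 0  0  1  |  -1 ]
Reading off the last column: a = 0, b = -6, c = -1.

(0, -6, -1)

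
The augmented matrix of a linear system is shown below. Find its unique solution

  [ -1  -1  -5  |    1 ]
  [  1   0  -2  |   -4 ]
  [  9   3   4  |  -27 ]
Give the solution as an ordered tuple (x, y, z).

Multiply ρ1 by -1.
  [ 1  1   5  |   -1 ]
  [ 1  0  -2  |   -4 ]
  [ 9  3   4  |  -27 ]
Subtract ρ1 from ρ2.
  [ 1   1   5  |   -1 ]
  [ 0  -1  -7  |   -3 ]
  [ 9   3   4  |  -27 ]
Subtract 9 times ρ1 from ρ3.
  [ 1   1    5  |   -1 ]
  [ 0  -1   -7  |   -3 ]
  [ 0  -6  -41  |  -18 ]
Multiply ρ2 by -1.
  [ 1   1    5  |   -1 ]
  [ 0   1    7  |    3 ]
  [ 0  -6  -41  |  -18 ]
Add 6 times ρ2 to ρ3.
  [ 1  1  5  |  -1 ]
  [ 0  1  7  |   3 ]
  [ 0  0  1  |   0 ]
Subtract 7 times ρ3 from ρ2.
  [ 1  1  5  |  -1 ]
  [ 0  1  0  |   3 ]
  [ 0  0  1  |   0 ]
Subtract 5 times ρ3 from ρ1.
  [ 1  1  0  |  -1 ]
  [ 0  1  0  |   3 ]
  [ 0  0  1  |   0 ]
Subtract ρ2 from ρ1.
  [ 1  0  0  |  -4 ]
  [ 0  1  0  |   3 ]
  [ 0  0  1  |   0 ]
Reading off the last column: x = -4, y = 3, z = 0.

(-4, 3, 0)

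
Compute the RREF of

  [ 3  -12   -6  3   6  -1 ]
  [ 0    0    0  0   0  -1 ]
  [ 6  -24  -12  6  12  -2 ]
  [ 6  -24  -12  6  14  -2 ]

[[1, -4, -2, 1, 0, 0], [0, 0, 0, 0, 1, 0], [0, 0, 0, 0, 0, 1], [0, 0, 0, 0, 0, 0]]

R1 := 1/3·R1
  [ 1   -4   -2  1   2  -1/3 ]
  [ 0    0    0  0   0    -1 ]
  [ 6  -24  -12  6  12    -2 ]
  [ 6  -24  -12  6  14    -2 ]
R3 := R3 − 6·R1
  [ 1   -4   -2  1   2  -1/3 ]
  [ 0    0    0  0   0    -1 ]
  [ 0    0    0  0   0     0 ]
  [ 6  -24  -12  6  14    -2 ]
R4 := R4 − 6·R1
  [ 1  -4  -2  1  2  -1/3 ]
  [ 0   0   0  0  0    -1 ]
  [ 0   0   0  0  0     0 ]
  [ 0   0   0  0  2     0 ]
R2 <=> R4
  [ 1  -4  -2  1  2  -1/3 ]
  [ 0   0   0  0  2     0 ]
  [ 0   0   0  0  0     0 ]
  [ 0   0   0  0  0    -1 ]
R2 := 1/2·R2
  [ 1  -4  -2  1  2  -1/3 ]
  [ 0   0   0  0  1     0 ]
  [ 0   0   0  0  0     0 ]
  [ 0   0   0  0  0    -1 ]
R3 <=> R4
  [ 1  -4  -2  1  2  -1/3 ]
  [ 0   0   0  0  1     0 ]
  [ 0   0   0  0  0    -1 ]
  [ 0   0   0  0  0     0 ]
R3 := -1·R3
  [ 1  -4  -2  1  2  -1/3 ]
  [ 0   0   0  0  1     0 ]
  [ 0   0   0  0  0     1 ]
  [ 0   0   0  0  0     0 ]
R1 := R1 + 1/3·R3
  [ 1  -4  -2  1  2  0 ]
  [ 0   0   0  0  1  0 ]
  [ 0   0   0  0  0  1 ]
  [ 0   0   0  0  0  0 ]
R1 := R1 − 2·R2
  [ 1  -4  -2  1  0  0 ]
  [ 0   0   0  0  1  0 ]
  [ 0   0   0  0  0  1 ]
  [ 0   0   0  0  0  0 ]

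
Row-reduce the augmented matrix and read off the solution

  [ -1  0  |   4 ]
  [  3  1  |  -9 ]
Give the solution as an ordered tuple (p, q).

(-4, 3)

Multiply r1 by -1.
  [ 1  0  |  -4 ]
  [ 3  1  |  -9 ]
Subtract 3 times r1 from r2.
  [ 1  0  |  -4 ]
  [ 0  1  |   3 ]
Reading off the last column: p = -4, q = 3.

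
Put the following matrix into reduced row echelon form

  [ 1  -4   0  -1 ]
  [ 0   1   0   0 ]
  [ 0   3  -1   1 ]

[[1, 0, 0, -1], [0, 1, 0, 0], [0, 0, 1, -1]]

R3 -> R3 − 3·R2
  [ 1  -4   0  -1 ]
  [ 0   1   0   0 ]
  [ 0   0  -1   1 ]
R3 -> -1·R3
  [ 1  -4  0  -1 ]
  [ 0   1  0   0 ]
  [ 0   0  1  -1 ]
R1 -> R1 + 4·R2
  [ 1  0  0  -1 ]
  [ 0  1  0   0 ]
  [ 0  0  1  -1 ]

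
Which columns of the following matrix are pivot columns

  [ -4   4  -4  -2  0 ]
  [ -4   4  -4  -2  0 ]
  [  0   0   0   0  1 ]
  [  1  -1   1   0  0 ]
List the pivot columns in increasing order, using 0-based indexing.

0, 3, 4

R1 -> -1/4·R1
  [  1  -1   1  1/2  0 ]
  [ -4   4  -4   -2  0 ]
  [  0   0   0    0  1 ]
  [  1  -1   1    0  0 ]
R2 -> R2 + 4·R1
  [ 1  -1  1  1/2  0 ]
  [ 0   0  0    0  0 ]
  [ 0   0  0    0  1 ]
  [ 1  -1  1    0  0 ]
R4 -> R4 − R1
  [ 1  -1  1   1/2  0 ]
  [ 0   0  0     0  0 ]
  [ 0   0  0     0  1 ]
  [ 0   0  0  -1/2  0 ]
R2 ↔ R4
  [ 1  -1  1   1/2  0 ]
  [ 0   0  0  -1/2  0 ]
  [ 0   0  0     0  1 ]
  [ 0   0  0     0  0 ]
R2 -> -2·R2
  [ 1  -1  1  1/2  0 ]
  [ 0   0  0    1  0 ]
  [ 0   0  0    0  1 ]
  [ 0   0  0    0  0 ]
R1 -> R1 − 1/2·R2
  [ 1  -1  1  0  0 ]
  [ 0   0  0  1  0 ]
  [ 0   0  0  0  1 ]
  [ 0   0  0  0  0 ]
Pivot columns are the columns containing a leading 1.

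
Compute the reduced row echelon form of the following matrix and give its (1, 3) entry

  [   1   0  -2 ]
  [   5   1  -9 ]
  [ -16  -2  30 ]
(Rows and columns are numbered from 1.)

-2

R2 ← R2 − 5·R1
  [   1   0  -2 ]
  [   0   1   1 ]
  [ -16  -2  30 ]
R3 ← R3 + 16·R1
  [ 1   0  -2 ]
  [ 0   1   1 ]
  [ 0  -2  -2 ]
R3 ← R3 + 2·R2
  [ 1  0  -2 ]
  [ 0  1   1 ]
  [ 0  0   0 ]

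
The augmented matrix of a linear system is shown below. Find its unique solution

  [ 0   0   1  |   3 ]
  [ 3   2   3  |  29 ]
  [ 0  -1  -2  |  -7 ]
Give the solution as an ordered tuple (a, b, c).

(6, 1, 3)

R1 <-> R2
  [ 3   2   3  |  29 ]
  [ 0   0   1  |   3 ]
  [ 0  -1  -2  |  -7 ]
R1 ← 1/3·R1
  [ 1  2/3   1  |  29/3 ]
  [ 0    0   1  |     3 ]
  [ 0   -1  -2  |    -7 ]
R2 <-> R3
  [ 1  2/3   1  |  29/3 ]
  [ 0   -1  -2  |    -7 ]
  [ 0    0   1  |     3 ]
R2 ← -1·R2
  [ 1  2/3  1  |  29/3 ]
  [ 0    1  2  |     7 ]
  [ 0    0  1  |     3 ]
R2 ← R2 − 2·R3
  [ 1  2/3  1  |  29/3 ]
  [ 0    1  0  |     1 ]
  [ 0    0  1  |     3 ]
R1 ← R1 − R3
  [ 1  2/3  0  |  20/3 ]
  [ 0    1  0  |     1 ]
  [ 0    0  1  |     3 ]
R1 ← R1 − 2/3·R2
  [ 1  0  0  |  6 ]
  [ 0  1  0  |  1 ]
  [ 0  0  1  |  3 ]
Reading off the last column: a = 6, b = 1, c = 3.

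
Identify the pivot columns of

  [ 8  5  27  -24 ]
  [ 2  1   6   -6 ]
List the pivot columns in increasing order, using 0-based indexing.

0, 1

Multiply R1 by 1/8.
  [ 1  5/8  27/8  -3 ]
  [ 2    1     6  -6 ]
Subtract 2 times R1 from R2.
  [ 1   5/8  27/8  -3 ]
  [ 0  -1/4  -3/4   0 ]
Multiply R2 by -4.
  [ 1  5/8  27/8  -3 ]
  [ 0    1     3   0 ]
Subtract 5/8 times R2 from R1.
  [ 1  0  3/2  -3 ]
  [ 0  1    3   0 ]
Pivot columns are the columns containing a leading 1.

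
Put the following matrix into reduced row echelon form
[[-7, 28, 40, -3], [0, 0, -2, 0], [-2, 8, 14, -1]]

[[1, -4, 0, 0], [0, 0, 1, 0], [0, 0, 0, 1]]

R1 -> -1/7·R1
  [  1  -4  -40/7  3/7 ]
  [  0   0     -2    0 ]
  [ -2   8     14   -1 ]
R3 -> R3 + 2·R1
  [ 1  -4  -40/7   3/7 ]
  [ 0   0     -2     0 ]
  [ 0   0   18/7  -1/7 ]
R2 -> -1/2·R2
  [ 1  -4  -40/7   3/7 ]
  [ 0   0      1     0 ]
  [ 0   0   18/7  -1/7 ]
R3 -> R3 − 18/7·R2
  [ 1  -4  -40/7   3/7 ]
  [ 0   0      1     0 ]
  [ 0   0      0  -1/7 ]
R3 -> -7·R3
  [ 1  -4  -40/7  3/7 ]
  [ 0   0      1    0 ]
  [ 0   0      0    1 ]
R1 -> R1 − 3/7·R3
  [ 1  -4  -40/7  0 ]
  [ 0   0      1  0 ]
  [ 0   0      0  1 ]
R1 -> R1 + 40/7·R2
  [ 1  -4  0  0 ]
  [ 0   0  1  0 ]
  [ 0   0  0  1 ]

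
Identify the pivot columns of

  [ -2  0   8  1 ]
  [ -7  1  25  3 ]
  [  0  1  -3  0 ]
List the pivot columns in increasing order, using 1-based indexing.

1, 2, 4

Multiply R1 by -1/2.
  [  1  0  -4  -1/2 ]
  [ -7  1  25     3 ]
  [  0  1  -3     0 ]
Add 7 times R1 to R2.
  [ 1  0  -4  -1/2 ]
  [ 0  1  -3  -1/2 ]
  [ 0  1  -3     0 ]
Subtract R2 from R3.
  [ 1  0  -4  -1/2 ]
  [ 0  1  -3  -1/2 ]
  [ 0  0   0   1/2 ]
Multiply R3 by 2.
  [ 1  0  -4  -1/2 ]
  [ 0  1  -3  -1/2 ]
  [ 0  0   0     1 ]
Add 1/2 times R3 to R2.
  [ 1  0  -4  -1/2 ]
  [ 0  1  -3     0 ]
  [ 0  0   0     1 ]
Add 1/2 times R3 to R1.
  [ 1  0  -4  0 ]
  [ 0  1  -3  0 ]
  [ 0  0   0  1 ]
Pivot columns are the columns containing a leading 1.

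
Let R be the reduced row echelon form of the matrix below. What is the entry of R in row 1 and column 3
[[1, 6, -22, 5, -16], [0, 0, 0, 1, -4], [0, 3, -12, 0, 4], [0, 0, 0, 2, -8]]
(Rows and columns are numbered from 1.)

r2 <=> r3
  [ 1  6  -22  5  -16 ]
  [ 0  3  -12  0    4 ]
  [ 0  0    0  1   -4 ]
  [ 0  0    0  2   -8 ]
r2 → 1/3·r2
  [ 1  6  -22  5  -16 ]
  [ 0  1   -4  0  4/3 ]
  [ 0  0    0  1   -4 ]
  [ 0  0    0  2   -8 ]
r4 → r4 − 2·r3
  [ 1  6  -22  5  -16 ]
  [ 0  1   -4  0  4/3 ]
  [ 0  0    0  1   -4 ]
  [ 0  0    0  0    0 ]
r1 → r1 − 5·r3
  [ 1  6  -22  0    4 ]
  [ 0  1   -4  0  4/3 ]
  [ 0  0    0  1   -4 ]
  [ 0  0    0  0    0 ]
r1 → r1 − 6·r2
  [ 1  0   2  0   -4 ]
  [ 0  1  -4  0  4/3 ]
  [ 0  0   0  1   -4 ]
  [ 0  0   0  0    0 ]

2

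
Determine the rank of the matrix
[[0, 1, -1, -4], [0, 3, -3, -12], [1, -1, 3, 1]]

rank = 2

R1 ↔ R3
  [ 1  -1   3    1 ]
  [ 0   3  -3  -12 ]
  [ 0   1  -1   -4 ]
R2 -> 1/3·R2
  [ 1  -1   3   1 ]
  [ 0   1  -1  -4 ]
  [ 0   1  -1  -4 ]
R3 -> R3 − R2
  [ 1  -1   3   1 ]
  [ 0   1  -1  -4 ]
  [ 0   0   0   0 ]
R1 -> R1 + R2
  [ 1  0   2  -3 ]
  [ 0  1  -1  -4 ]
  [ 0  0   0   0 ]
The reduced form has 2 nonzero rows.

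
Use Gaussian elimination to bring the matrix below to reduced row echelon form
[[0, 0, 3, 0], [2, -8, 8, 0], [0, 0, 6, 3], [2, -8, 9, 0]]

[[1, -4, 0, 0], [0, 0, 1, 0], [0, 0, 0, 1], [0, 0, 0, 0]]

ρ1 <-> ρ2
ρ1 -> 1/2·ρ1
ρ4 -> ρ4 − 2·ρ1
ρ2 -> 1/3·ρ2
ρ3 -> ρ3 − 6·ρ2
ρ4 -> ρ4 − ρ2
ρ3 -> 1/3·ρ3
ρ1 -> ρ1 − 4·ρ2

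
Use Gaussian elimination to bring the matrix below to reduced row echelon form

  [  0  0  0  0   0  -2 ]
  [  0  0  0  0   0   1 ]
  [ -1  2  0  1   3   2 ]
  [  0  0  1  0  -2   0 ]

[[1, -2, 0, -1, -3, 0], [0, 0, 1, 0, -2, 0], [0, 0, 0, 0, 0, 1], [0, 0, 0, 0, 0, 0]]

r1 ↔ r3
  [ -1  2  0  1   3   2 ]
  [  0  0  0  0   0   1 ]
  [  0  0  0  0   0  -2 ]
  [  0  0  1  0  -2   0 ]
r1 ← -1·r1
  [ 1  -2  0  -1  -3  -2 ]
  [ 0   0  0   0   0   1 ]
  [ 0   0  0   0   0  -2 ]
  [ 0   0  1   0  -2   0 ]
r2 ↔ r4
  [ 1  -2  0  -1  -3  -2 ]
  [ 0   0  1   0  -2   0 ]
  [ 0   0  0   0   0  -2 ]
  [ 0   0  0   0   0   1 ]
r3 ← -1/2·r3
  [ 1  -2  0  -1  -3  -2 ]
  [ 0   0  1   0  -2   0 ]
  [ 0   0  0   0   0   1 ]
  [ 0   0  0   0   0   1 ]
r4 ← r4 − r3
  [ 1  -2  0  -1  -3  -2 ]
  [ 0   0  1   0  -2   0 ]
  [ 0   0  0   0   0   1 ]
  [ 0   0  0   0   0   0 ]
r1 ← r1 + 2·r3
  [ 1  -2  0  -1  -3  0 ]
  [ 0   0  1   0  -2  0 ]
  [ 0   0  0   0   0  1 ]
  [ 0   0  0   0   0  0 ]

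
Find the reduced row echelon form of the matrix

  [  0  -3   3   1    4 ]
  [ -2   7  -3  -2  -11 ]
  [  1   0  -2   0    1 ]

[[1, 0, -2, 0, 1], [0, 1, -1, 0, -1], [0, 0, 0, 1, 1]]

R1 <-> R2
  [ -2   7  -3  -2  -11 ]
  [  0  -3   3   1    4 ]
  [  1   0  -2   0    1 ]
R1 := -1/2·R1
  [ 1  -7/2  3/2  1  11/2 ]
  [ 0    -3    3  1     4 ]
  [ 1     0   -2  0     1 ]
R3 := R3 − R1
  [ 1  -7/2   3/2   1  11/2 ]
  [ 0    -3     3   1     4 ]
  [ 0   7/2  -7/2  -1  -9/2 ]
R2 := -1/3·R2
  [ 1  -7/2   3/2     1  11/2 ]
  [ 0     1    -1  -1/3  -4/3 ]
  [ 0   7/2  -7/2    -1  -9/2 ]
R3 := R3 − 7/2·R2
  [ 1  -7/2  3/2     1  11/2 ]
  [ 0     1   -1  -1/3  -4/3 ]
  [ 0     0    0   1/6   1/6 ]
R3 := 6·R3
  [ 1  -7/2  3/2     1  11/2 ]
  [ 0     1   -1  -1/3  -4/3 ]
  [ 0     0    0     1     1 ]
R2 := R2 + 1/3·R3
  [ 1  -7/2  3/2  1  11/2 ]
  [ 0     1   -1  0    -1 ]
  [ 0     0    0  1     1 ]
R1 := R1 − R3
  [ 1  -7/2  3/2  0  9/2 ]
  [ 0     1   -1  0   -1 ]
  [ 0     0    0  1    1 ]
R1 := R1 + 7/2·R2
  [ 1  0  -2  0   1 ]
  [ 0  1  -1  0  -1 ]
  [ 0  0   0  1   1 ]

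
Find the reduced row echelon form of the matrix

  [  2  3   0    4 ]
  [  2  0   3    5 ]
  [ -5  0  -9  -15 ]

[[1, 0, 0, 0], [0, 1, 0, 4/3], [0, 0, 1, 5/3]]

r1 -> 1/2·r1
  [  1  3/2   0    2 ]
  [  2    0   3    5 ]
  [ -5    0  -9  -15 ]
r2 -> r2 − 2·r1
  [  1  3/2   0    2 ]
  [  0   -3   3    1 ]
  [ -5    0  -9  -15 ]
r3 -> r3 + 5·r1
  [ 1   3/2   0   2 ]
  [ 0    -3   3   1 ]
  [ 0  15/2  -9  -5 ]
r2 -> -1/3·r2
  [ 1   3/2   0     2 ]
  [ 0     1  -1  -1/3 ]
  [ 0  15/2  -9    -5 ]
r3 -> r3 − 15/2·r2
  [ 1  3/2     0     2 ]
  [ 0    1    -1  -1/3 ]
  [ 0    0  -3/2  -5/2 ]
r3 -> -2/3·r3
  [ 1  3/2   0     2 ]
  [ 0    1  -1  -1/3 ]
  [ 0    0   1   5/3 ]
r2 -> r2 + r3
  [ 1  3/2  0    2 ]
  [ 0    1  0  4/3 ]
  [ 0    0  1  5/3 ]
r1 -> r1 − 3/2·r2
  [ 1  0  0    0 ]
  [ 0  1  0  4/3 ]
  [ 0  0  1  5/3 ]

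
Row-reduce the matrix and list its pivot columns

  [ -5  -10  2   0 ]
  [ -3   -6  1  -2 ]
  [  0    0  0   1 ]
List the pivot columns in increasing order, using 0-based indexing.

R1 ← -1/5·R1
R2 ← R2 + 3·R1
R2 ← -5·R2
R2 ← R2 − 10·R3
R1 ← R1 + 2/5·R2
Pivot columns are the columns containing a leading 1.

0, 2, 3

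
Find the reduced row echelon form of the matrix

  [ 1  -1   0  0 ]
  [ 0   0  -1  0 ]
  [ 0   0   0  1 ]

r2 := -1·r2

[[1, -1, 0, 0], [0, 0, 1, 0], [0, 0, 0, 1]]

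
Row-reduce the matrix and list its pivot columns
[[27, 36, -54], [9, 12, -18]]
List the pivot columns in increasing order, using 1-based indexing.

1

r1 -> 1/27·r1
  [ 1  4/3   -2 ]
  [ 9   12  -18 ]
r2 -> r2 − 9·r1
  [ 1  4/3  -2 ]
  [ 0    0   0 ]
Pivot columns are the columns containing a leading 1.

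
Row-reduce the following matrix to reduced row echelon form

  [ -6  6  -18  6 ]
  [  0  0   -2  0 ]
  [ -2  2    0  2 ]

Multiply r1 by -1/6.
  [  1  -1   3  -1 ]
  [  0   0  -2   0 ]
  [ -2   2   0   2 ]
Add 2 times r1 to r3.
  [ 1  -1   3  -1 ]
  [ 0   0  -2   0 ]
  [ 0   0   6   0 ]
Multiply r2 by -1/2.
  [ 1  -1  3  -1 ]
  [ 0   0  1   0 ]
  [ 0   0  6   0 ]
Subtract 6 times r2 from r3.
  [ 1  -1  3  -1 ]
  [ 0   0  1   0 ]
  [ 0   0  0   0 ]
Subtract 3 times r2 from r1.
  [ 1  -1  0  -1 ]
  [ 0   0  1   0 ]
  [ 0   0  0   0 ]

[[1, -1, 0, -1], [0, 0, 1, 0], [0, 0, 0, 0]]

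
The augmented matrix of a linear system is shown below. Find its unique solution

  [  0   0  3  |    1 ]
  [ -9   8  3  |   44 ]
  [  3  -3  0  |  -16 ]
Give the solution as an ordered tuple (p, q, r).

R1 ↔ R2
  [ -9   8  3  |   44 ]
  [  0   0  3  |    1 ]
  [  3  -3  0  |  -16 ]
R1 -> -1/9·R1
  [ 1  -8/9  -1/3  |  -44/9 ]
  [ 0     0     3  |      1 ]
  [ 3    -3     0  |    -16 ]
R3 -> R3 − 3·R1
  [ 1  -8/9  -1/3  |  -44/9 ]
  [ 0     0     3  |      1 ]
  [ 0  -1/3     1  |   -4/3 ]
R2 ↔ R3
  [ 1  -8/9  -1/3  |  -44/9 ]
  [ 0  -1/3     1  |   -4/3 ]
  [ 0     0     3  |      1 ]
R2 -> -3·R2
  [ 1  -8/9  -1/3  |  -44/9 ]
  [ 0     1    -3  |      4 ]
  [ 0     0     3  |      1 ]
R3 -> 1/3·R3
  [ 1  -8/9  -1/3  |  -44/9 ]
  [ 0     1    -3  |      4 ]
  [ 0     0     1  |    1/3 ]
R2 -> R2 + 3·R3
  [ 1  -8/9  -1/3  |  -44/9 ]
  [ 0     1     0  |      5 ]
  [ 0     0     1  |    1/3 ]
R1 -> R1 + 1/3·R3
  [ 1  -8/9  0  |  -43/9 ]
  [ 0     1  0  |      5 ]
  [ 0     0  1  |    1/3 ]
R1 -> R1 + 8/9·R2
  [ 1  0  0  |  -1/3 ]
  [ 0  1  0  |     5 ]
  [ 0  0  1  |   1/3 ]
Reading off the last column: p = -1/3, q = 5, r = 1/3.

(-1/3, 5, 1/3)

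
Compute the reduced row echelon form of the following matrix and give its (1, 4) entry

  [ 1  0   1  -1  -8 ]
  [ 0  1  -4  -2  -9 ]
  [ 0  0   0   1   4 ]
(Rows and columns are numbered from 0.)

R2 := R2 + 2·R3
R1 := R1 + R3

-1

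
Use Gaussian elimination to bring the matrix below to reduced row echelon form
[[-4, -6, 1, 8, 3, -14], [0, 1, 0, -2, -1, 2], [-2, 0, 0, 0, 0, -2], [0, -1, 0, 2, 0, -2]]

R1 ← -1/4·R1
  [  1  3/2  -1/4  -2  -3/4  7/2 ]
  [  0    1     0  -2    -1    2 ]
  [ -2    0     0   0     0   -2 ]
  [  0   -1     0   2     0   -2 ]
R3 ← R3 + 2·R1
  [ 1  3/2  -1/4  -2  -3/4  7/2 ]
  [ 0    1     0  -2    -1    2 ]
  [ 0    3  -1/2  -4  -3/2    5 ]
  [ 0   -1     0   2     0   -2 ]
R3 ← R3 − 3·R2
  [ 1  3/2  -1/4  -2  -3/4  7/2 ]
  [ 0    1     0  -2    -1    2 ]
  [ 0    0  -1/2   2   3/2   -1 ]
  [ 0   -1     0   2     0   -2 ]
R4 ← R4 + R2
  [ 1  3/2  -1/4  -2  -3/4  7/2 ]
  [ 0    1     0  -2    -1    2 ]
  [ 0    0  -1/2   2   3/2   -1 ]
  [ 0    0     0   0    -1    0 ]
R3 ← -2·R3
  [ 1  3/2  -1/4  -2  -3/4  7/2 ]
  [ 0    1     0  -2    -1    2 ]
  [ 0    0     1  -4    -3    2 ]
  [ 0    0     0   0    -1    0 ]
R4 ← -1·R4
  [ 1  3/2  -1/4  -2  -3/4  7/2 ]
  [ 0    1     0  -2    -1    2 ]
  [ 0    0     1  -4    -3    2 ]
  [ 0    0     0   0     1    0 ]
R3 ← R3 + 3·R4
  [ 1  3/2  -1/4  -2  -3/4  7/2 ]
  [ 0    1     0  -2    -1    2 ]
  [ 0    0     1  -4     0    2 ]
  [ 0    0     0   0     1    0 ]
R2 ← R2 + R4
  [ 1  3/2  -1/4  -2  -3/4  7/2 ]
  [ 0    1     0  -2     0    2 ]
  [ 0    0     1  -4     0    2 ]
  [ 0    0     0   0     1    0 ]
R1 ← R1 + 3/4·R4
  [ 1  3/2  -1/4  -2  0  7/2 ]
  [ 0    1     0  -2  0    2 ]
  [ 0    0     1  -4  0    2 ]
  [ 0    0     0   0  1    0 ]
R1 ← R1 + 1/4·R3
  [ 1  3/2  0  -3  0  4 ]
  [ 0    1  0  -2  0  2 ]
  [ 0    0  1  -4  0  2 ]
  [ 0    0  0   0  1  0 ]
R1 ← R1 − 3/2·R2
  [ 1  0  0   0  0  1 ]
  [ 0  1  0  -2  0  2 ]
  [ 0  0  1  -4  0  2 ]
  [ 0  0  0   0  1  0 ]

[[1, 0, 0, 0, 0, 1], [0, 1, 0, -2, 0, 2], [0, 0, 1, -4, 0, 2], [0, 0, 0, 0, 1, 0]]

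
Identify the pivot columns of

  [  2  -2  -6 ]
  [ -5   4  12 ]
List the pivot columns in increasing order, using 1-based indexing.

Multiply R1 by 1/2.
  [  1  -1  -3 ]
  [ -5   4  12 ]
Add 5 times R1 to R2.
  [ 1  -1  -3 ]
  [ 0  -1  -3 ]
Multiply R2 by -1.
  [ 1  -1  -3 ]
  [ 0   1   3 ]
Add R2 to R1.
  [ 1  0  0 ]
  [ 0  1  3 ]
Pivot columns are the columns containing a leading 1.

1, 2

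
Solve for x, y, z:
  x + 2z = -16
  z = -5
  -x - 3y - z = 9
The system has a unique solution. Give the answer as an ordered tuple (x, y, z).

Form the augmented matrix and row-reduce:
  [  1   0   2  |  -16 ]
  [  0   0   1  |   -5 ]
  [ -1  -3  -1  |    9 ]
R3 ← R3 + R1
  [ 1   0  2  |  -16 ]
  [ 0   0  1  |   -5 ]
  [ 0  -3  1  |   -7 ]
R2 <=> R3
  [ 1   0  2  |  -16 ]
  [ 0  -3  1  |   -7 ]
  [ 0   0  1  |   -5 ]
R2 ← -1/3·R2
  [ 1  0     2  |  -16 ]
  [ 0  1  -1/3  |  7/3 ]
  [ 0  0     1  |   -5 ]
R2 ← R2 + 1/3·R3
  [ 1  0  2  |  -16 ]
  [ 0  1  0  |  2/3 ]
  [ 0  0  1  |   -5 ]
R1 ← R1 − 2·R3
  [ 1  0  0  |   -6 ]
  [ 0  1  0  |  2/3 ]
  [ 0  0  1  |   -5 ]
Reading off the last column: x = -6, y = 2/3, z = -5.

(-6, 2/3, -5)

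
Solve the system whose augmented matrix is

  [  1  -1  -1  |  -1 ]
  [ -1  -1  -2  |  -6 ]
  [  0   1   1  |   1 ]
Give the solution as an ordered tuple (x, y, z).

(0, -4, 5)

ρ2 ← ρ2 + ρ1
  [ 1  -1  -1  |  -1 ]
  [ 0  -2  -3  |  -7 ]
  [ 0   1   1  |   1 ]
ρ2 ← -1/2·ρ2
  [ 1  -1   -1  |   -1 ]
  [ 0   1  3/2  |  7/2 ]
  [ 0   1    1  |    1 ]
ρ3 ← ρ3 − ρ2
  [ 1  -1    -1  |    -1 ]
  [ 0   1   3/2  |   7/2 ]
  [ 0   0  -1/2  |  -5/2 ]
ρ3 ← -2·ρ3
  [ 1  -1   -1  |   -1 ]
  [ 0   1  3/2  |  7/2 ]
  [ 0   0    1  |    5 ]
ρ2 ← ρ2 − 3/2·ρ3
  [ 1  -1  -1  |  -1 ]
  [ 0   1   0  |  -4 ]
  [ 0   0   1  |   5 ]
ρ1 ← ρ1 + ρ3
  [ 1  -1  0  |   4 ]
  [ 0   1  0  |  -4 ]
  [ 0   0  1  |   5 ]
ρ1 ← ρ1 + ρ2
  [ 1  0  0  |   0 ]
  [ 0  1  0  |  -4 ]
  [ 0  0  1  |   5 ]
Reading off the last column: x = 0, y = -4, z = 5.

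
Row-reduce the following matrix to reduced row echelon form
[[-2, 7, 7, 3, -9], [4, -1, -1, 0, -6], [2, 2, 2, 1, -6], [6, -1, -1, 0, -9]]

[[1, 0, 0, 0, 0], [0, 1, 1, 0, 0], [0, 0, 0, 1, 0], [0, 0, 0, 0, 1]]

ρ1 → -1/2·ρ1
  [ 1  -7/2  -7/2  -3/2  9/2 ]
  [ 4    -1    -1     0   -6 ]
  [ 2     2     2     1   -6 ]
  [ 6    -1    -1     0   -9 ]
ρ2 → ρ2 − 4·ρ1
  [ 1  -7/2  -7/2  -3/2  9/2 ]
  [ 0    13    13     6  -24 ]
  [ 2     2     2     1   -6 ]
  [ 6    -1    -1     0   -9 ]
ρ3 → ρ3 − 2·ρ1
  [ 1  -7/2  -7/2  -3/2  9/2 ]
  [ 0    13    13     6  -24 ]
  [ 0     9     9     4  -15 ]
  [ 6    -1    -1     0   -9 ]
ρ4 → ρ4 − 6·ρ1
  [ 1  -7/2  -7/2  -3/2  9/2 ]
  [ 0    13    13     6  -24 ]
  [ 0     9     9     4  -15 ]
  [ 0    20    20     9  -36 ]
ρ2 → 1/13·ρ2
  [ 1  -7/2  -7/2  -3/2     9/2 ]
  [ 0     1     1  6/13  -24/13 ]
  [ 0     9     9     4     -15 ]
  [ 0    20    20     9     -36 ]
ρ3 → ρ3 − 9·ρ2
  [ 1  -7/2  -7/2   -3/2     9/2 ]
  [ 0     1     1   6/13  -24/13 ]
  [ 0     0     0  -2/13   21/13 ]
  [ 0    20    20      9     -36 ]
ρ4 → ρ4 − 20·ρ2
  [ 1  -7/2  -7/2   -3/2     9/2 ]
  [ 0     1     1   6/13  -24/13 ]
  [ 0     0     0  -2/13   21/13 ]
  [ 0     0     0  -3/13   12/13 ]
ρ3 → -13/2·ρ3
  [ 1  -7/2  -7/2   -3/2     9/2 ]
  [ 0     1     1   6/13  -24/13 ]
  [ 0     0     0      1   -21/2 ]
  [ 0     0     0  -3/13   12/13 ]
ρ4 → ρ4 + 3/13·ρ3
  [ 1  -7/2  -7/2  -3/2     9/2 ]
  [ 0     1     1  6/13  -24/13 ]
  [ 0     0     0     1   -21/2 ]
  [ 0     0     0     0    -3/2 ]
ρ4 → -2/3·ρ4
  [ 1  -7/2  -7/2  -3/2     9/2 ]
  [ 0     1     1  6/13  -24/13 ]
  [ 0     0     0     1   -21/2 ]
  [ 0     0     0     0       1 ]
ρ3 → ρ3 + 21/2·ρ4
  [ 1  -7/2  -7/2  -3/2     9/2 ]
  [ 0     1     1  6/13  -24/13 ]
  [ 0     0     0     1       0 ]
  [ 0     0     0     0       1 ]
ρ2 → ρ2 + 24/13·ρ4
  [ 1  -7/2  -7/2  -3/2  9/2 ]
  [ 0     1     1  6/13    0 ]
  [ 0     0     0     1    0 ]
  [ 0     0     0     0    1 ]
ρ1 → ρ1 − 9/2·ρ4
  [ 1  -7/2  -7/2  -3/2  0 ]
  [ 0     1     1  6/13  0 ]
  [ 0     0     0     1  0 ]
  [ 0     0     0     0  1 ]
ρ2 → ρ2 − 6/13·ρ3
  [ 1  -7/2  -7/2  -3/2  0 ]
  [ 0     1     1     0  0 ]
  [ 0     0     0     1  0 ]
  [ 0     0     0     0  1 ]
ρ1 → ρ1 + 3/2·ρ3
  [ 1  -7/2  -7/2  0  0 ]
  [ 0     1     1  0  0 ]
  [ 0     0     0  1  0 ]
  [ 0     0     0  0  1 ]
ρ1 → ρ1 + 7/2·ρ2
  [ 1  0  0  0  0 ]
  [ 0  1  1  0  0 ]
  [ 0  0  0  1  0 ]
  [ 0  0  0  0  1 ]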